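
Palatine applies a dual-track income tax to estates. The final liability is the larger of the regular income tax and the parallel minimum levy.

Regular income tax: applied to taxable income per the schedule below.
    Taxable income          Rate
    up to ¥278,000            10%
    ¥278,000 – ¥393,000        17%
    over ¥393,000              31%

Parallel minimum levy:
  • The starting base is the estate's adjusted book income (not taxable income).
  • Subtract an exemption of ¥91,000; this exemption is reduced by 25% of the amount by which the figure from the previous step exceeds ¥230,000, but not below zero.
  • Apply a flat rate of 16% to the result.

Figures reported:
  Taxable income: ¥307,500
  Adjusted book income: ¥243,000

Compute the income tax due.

¥32,815

Regular income tax:
  ¥278,000 × 10% = ¥27,800
  ¥29,500 × 17% = ¥5,015
  → ¥32,815

Parallel minimum levy:
  Base (adjusted book income): ¥243,000
  Exemption: ¥91,000 − 25% × (¥243,000 − ¥230,000) = ¥91,000 − ¥3,250 = ¥87,750
  Base: ¥243,000 − ¥87,750 = ¥155,250
  ¥155,250 × 16% = ¥24,840

¥32,815 > ¥24,840, so the regular income tax governs.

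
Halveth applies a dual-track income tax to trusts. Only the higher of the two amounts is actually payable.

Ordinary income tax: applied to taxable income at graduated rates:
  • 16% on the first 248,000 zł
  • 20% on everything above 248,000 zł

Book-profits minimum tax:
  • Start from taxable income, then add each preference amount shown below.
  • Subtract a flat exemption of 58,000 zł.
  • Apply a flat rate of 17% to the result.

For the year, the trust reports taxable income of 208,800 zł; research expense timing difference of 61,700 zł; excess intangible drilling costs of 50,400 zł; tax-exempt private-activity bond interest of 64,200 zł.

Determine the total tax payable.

55,607 zł

Ordinary income tax:
  208,800 zł × 16% = 33,408 zł

Book-profits minimum tax:
  Adjusted income: 208,800 zł + 61,700 zł + 50,400 zł + 64,200 zł = 385,100 zł
  Less exemption 58,000 zł → base 327,100 zł
  327,100 zł × 17% = 55,607 zł

55,607 zł > 33,408 zł, so the book-profits minimum tax is the binding amount.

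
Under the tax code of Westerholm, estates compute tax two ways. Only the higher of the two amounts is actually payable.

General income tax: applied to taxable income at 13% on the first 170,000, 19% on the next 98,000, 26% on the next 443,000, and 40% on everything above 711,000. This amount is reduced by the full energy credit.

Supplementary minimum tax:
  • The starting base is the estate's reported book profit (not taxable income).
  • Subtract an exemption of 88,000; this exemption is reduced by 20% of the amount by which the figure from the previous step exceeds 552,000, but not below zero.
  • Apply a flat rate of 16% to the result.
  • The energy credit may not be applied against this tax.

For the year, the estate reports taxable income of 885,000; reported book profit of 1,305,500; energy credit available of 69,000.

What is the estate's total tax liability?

General income tax:
  170,000 × 13% = 22,100
  98,000 × 19% = 18,620
  443,000 × 26% = 115,180
  174,000 × 40% = 69,600
  → 225,500
  Less energy credit 69,000 → 156,500

Supplementary minimum tax:
  Base (reported book profit): 1,305,500
  Exemption: 20% × (1,305,500 − 552,000) = 150,700 ≥ 88,000, so the exemption is fully phased out
  Base: 1,305,500 − 0 = 1,305,500
  1,305,500 × 16% = 208,880

208,880 > 156,500, so the supplementary minimum tax is the binding amount.

208,880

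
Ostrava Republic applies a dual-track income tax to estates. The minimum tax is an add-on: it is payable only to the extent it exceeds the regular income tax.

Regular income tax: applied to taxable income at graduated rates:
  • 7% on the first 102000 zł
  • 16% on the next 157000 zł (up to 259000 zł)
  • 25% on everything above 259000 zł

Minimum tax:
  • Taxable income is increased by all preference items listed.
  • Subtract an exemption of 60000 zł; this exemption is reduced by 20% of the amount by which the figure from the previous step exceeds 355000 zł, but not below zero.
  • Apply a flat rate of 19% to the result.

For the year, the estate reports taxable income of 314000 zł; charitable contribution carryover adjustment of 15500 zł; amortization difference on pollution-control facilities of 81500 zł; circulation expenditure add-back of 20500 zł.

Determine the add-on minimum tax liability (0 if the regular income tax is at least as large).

Regular income tax:
  102000 zł × 7% = 7140 zł
  157000 zł × 16% = 25120 zł
  55000 zł × 25% = 13750 zł
  → 46010 zł

Minimum tax:
  Adjusted income: 314000 zł + 15500 zł + 81500 zł + 20500 zł = 431500 zł
  Exemption: 60000 zł − 20% × (431500 zł − 355000 zł) = 60000 zł − 15300 zł = 44700 zł
  Base: 431500 zł − 44700 zł = 386800 zł
  386800 zł × 19% = 73492 zł

Excess of minimum tax over regular income tax: 73492 zł − 46010 zł = 27482 zł.

27482 zł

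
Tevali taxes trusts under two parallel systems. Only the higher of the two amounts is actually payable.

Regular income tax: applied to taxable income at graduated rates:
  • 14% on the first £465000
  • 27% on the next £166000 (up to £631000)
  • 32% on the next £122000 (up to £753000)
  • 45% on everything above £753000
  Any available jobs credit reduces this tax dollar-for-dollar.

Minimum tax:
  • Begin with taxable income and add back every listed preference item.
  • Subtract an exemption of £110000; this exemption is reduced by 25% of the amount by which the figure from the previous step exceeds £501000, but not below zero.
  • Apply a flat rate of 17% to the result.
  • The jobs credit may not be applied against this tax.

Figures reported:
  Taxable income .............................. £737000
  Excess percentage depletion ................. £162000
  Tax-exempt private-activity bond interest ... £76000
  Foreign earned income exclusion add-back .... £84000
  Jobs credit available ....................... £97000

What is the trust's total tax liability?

Minimum tax:
  Adjusted income: £737000 + £162000 + £76000 + £84000 = £1059000
  Exemption: 25% × (£1059000 − £501000) = £139500 ≥ £110000, so the exemption is fully phased out
  Base: £1059000 − £0 = £1059000
  £1059000 × 17% = £180030

Regular income tax:
  £465000 × 14% = £65100
  £166000 × 27% = £44820
  £106000 × 32% = £33920
  → £143840
  Less jobs credit £97000 → £46840

£180030 > £46840, so the minimum tax is the binding amount.

£180030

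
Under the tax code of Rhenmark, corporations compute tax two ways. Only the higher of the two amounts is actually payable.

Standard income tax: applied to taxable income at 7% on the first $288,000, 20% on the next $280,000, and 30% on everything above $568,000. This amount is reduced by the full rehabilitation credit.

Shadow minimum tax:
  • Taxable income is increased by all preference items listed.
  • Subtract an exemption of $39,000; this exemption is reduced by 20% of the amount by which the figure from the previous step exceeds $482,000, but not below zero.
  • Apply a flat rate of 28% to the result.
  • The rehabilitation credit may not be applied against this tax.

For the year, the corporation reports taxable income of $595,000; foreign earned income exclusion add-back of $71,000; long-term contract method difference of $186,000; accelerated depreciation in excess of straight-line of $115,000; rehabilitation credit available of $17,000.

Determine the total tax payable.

$270,760

Shadow minimum tax:
  Adjusted income: $595,000 + $71,000 + $186,000 + $115,000 = $967,000
  Exemption: 20% × ($967,000 − $482,000) = $97,000 ≥ $39,000, so the exemption is fully phased out
  Base: $967,000 − $0 = $967,000
  $967,000 × 28% = $270,760

Standard income tax:
  $288,000 × 7% = $20,160
  $280,000 × 20% = $56,000
  $27,000 × 30% = $8,100
  → $84,260
  Less rehabilitation credit $17,000 → $67,260

$270,760 > $67,260, so the shadow minimum tax is the binding amount.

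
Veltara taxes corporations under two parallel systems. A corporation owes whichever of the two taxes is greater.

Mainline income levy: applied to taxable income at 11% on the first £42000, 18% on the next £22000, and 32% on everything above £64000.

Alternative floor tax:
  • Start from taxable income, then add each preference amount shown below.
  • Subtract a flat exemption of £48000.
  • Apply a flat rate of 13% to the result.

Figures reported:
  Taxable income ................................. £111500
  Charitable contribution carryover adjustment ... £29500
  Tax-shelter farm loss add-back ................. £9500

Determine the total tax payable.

£23780

Alternative floor tax:
  Adjusted income: £111500 + £29500 + £9500 = £150500
  Less exemption £48000 → base £102500
  £102500 × 13% = £13325

Mainline income levy:
  £42000 × 11% = £4620
  £22000 × 18% = £3960
  £47500 × 32% = £15200
  → £23780

£23780 > £13325, so the mainline income levy governs.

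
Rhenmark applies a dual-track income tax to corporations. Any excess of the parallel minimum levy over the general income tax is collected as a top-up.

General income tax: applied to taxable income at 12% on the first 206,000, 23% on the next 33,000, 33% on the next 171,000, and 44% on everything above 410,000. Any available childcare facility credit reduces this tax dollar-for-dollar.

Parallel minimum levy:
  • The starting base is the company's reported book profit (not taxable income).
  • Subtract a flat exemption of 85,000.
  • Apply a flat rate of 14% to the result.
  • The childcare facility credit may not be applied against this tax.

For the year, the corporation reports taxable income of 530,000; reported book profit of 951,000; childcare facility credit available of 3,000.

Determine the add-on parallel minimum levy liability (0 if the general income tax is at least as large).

0

General income tax:
  206,000 × 12% = 24,720
  33,000 × 23% = 7,590
  171,000 × 33% = 56,430
  120,000 × 44% = 52,800
  → 141,540
  Less childcare facility credit 3,000 → 138,540

Parallel minimum levy:
  Base (reported book profit): 951,000
  Less exemption 85,000 → base 866,000
  866,000 × 14% = 121,240

121,240 ≤ 138,540, so no add-on is due.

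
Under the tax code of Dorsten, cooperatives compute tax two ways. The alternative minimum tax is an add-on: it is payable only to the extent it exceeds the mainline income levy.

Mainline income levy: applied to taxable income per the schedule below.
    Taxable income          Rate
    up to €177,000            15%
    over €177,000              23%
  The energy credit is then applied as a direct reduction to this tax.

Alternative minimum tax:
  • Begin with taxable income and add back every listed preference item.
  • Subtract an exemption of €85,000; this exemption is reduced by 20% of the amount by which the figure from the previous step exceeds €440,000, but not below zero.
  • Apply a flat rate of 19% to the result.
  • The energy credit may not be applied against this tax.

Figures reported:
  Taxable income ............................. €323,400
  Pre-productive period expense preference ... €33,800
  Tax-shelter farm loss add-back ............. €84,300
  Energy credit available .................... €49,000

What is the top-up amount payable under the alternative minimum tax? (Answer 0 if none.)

€56,570

Mainline income levy:
  €177,000 × 15% = €26,550
  €146,400 × 23% = €33,672
  → €60,222
  Less energy credit €49,000 → €11,222

Alternative minimum tax:
  Adjusted income: €323,400 + €33,800 + €84,300 = €441,500
  Exemption: €85,000 − 20% × (€441,500 − €440,000) = €85,000 − €300 = €84,700
  Base: €441,500 − €84,700 = €356,800
  €356,800 × 19% = €67,792

Excess of alternative minimum tax over mainline income levy: €67,792 − €11,222 = €56,570.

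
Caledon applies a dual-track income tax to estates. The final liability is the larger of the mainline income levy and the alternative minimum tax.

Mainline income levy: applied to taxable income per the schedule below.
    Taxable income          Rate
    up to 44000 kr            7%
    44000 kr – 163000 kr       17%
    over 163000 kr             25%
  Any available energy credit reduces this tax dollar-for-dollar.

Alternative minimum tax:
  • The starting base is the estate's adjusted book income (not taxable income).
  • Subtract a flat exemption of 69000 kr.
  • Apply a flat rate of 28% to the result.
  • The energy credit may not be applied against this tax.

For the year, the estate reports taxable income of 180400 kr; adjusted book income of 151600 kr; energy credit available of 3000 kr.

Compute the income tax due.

24660 kr

Mainline income levy:
  44000 kr × 7% = 3080 kr
  119000 kr × 17% = 20230 kr
  17400 kr × 25% = 4350 kr
  → 27660 kr
  Less energy credit 3000 kr → 24660 kr

Alternative minimum tax:
  Base (adjusted book income): 151600 kr
  Less exemption 69000 kr → base 82600 kr
  82600 kr × 28% = 23128 kr

24660 kr > 23128 kr, so the mainline income levy governs.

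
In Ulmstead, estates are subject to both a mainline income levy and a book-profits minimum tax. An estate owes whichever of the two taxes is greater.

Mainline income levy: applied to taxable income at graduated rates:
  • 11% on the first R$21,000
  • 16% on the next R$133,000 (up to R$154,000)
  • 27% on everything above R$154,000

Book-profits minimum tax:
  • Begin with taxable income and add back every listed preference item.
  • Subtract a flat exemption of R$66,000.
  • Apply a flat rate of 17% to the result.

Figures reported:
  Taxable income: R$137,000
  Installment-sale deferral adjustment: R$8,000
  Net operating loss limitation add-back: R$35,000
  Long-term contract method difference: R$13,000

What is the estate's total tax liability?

R$21,590

Mainline income levy:
  R$21,000 × 11% = R$2,310
  R$116,000 × 16% = R$18,560
  → R$20,870

Book-profits minimum tax:
  Adjusted income: R$137,000 + R$8,000 + R$35,000 + R$13,000 = R$193,000
  Less exemption R$66,000 → base R$127,000
  R$127,000 × 17% = R$21,590

R$21,590 > R$20,870, so the book-profits minimum tax is the binding amount.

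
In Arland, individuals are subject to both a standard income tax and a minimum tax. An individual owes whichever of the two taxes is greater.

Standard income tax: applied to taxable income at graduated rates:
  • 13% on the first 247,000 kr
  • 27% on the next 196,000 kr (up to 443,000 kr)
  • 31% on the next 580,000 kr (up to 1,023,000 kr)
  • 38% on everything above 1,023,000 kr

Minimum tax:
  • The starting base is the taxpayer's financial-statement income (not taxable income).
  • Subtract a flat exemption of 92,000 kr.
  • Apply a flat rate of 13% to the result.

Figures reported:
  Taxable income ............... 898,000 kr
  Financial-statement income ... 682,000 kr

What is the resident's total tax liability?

Minimum tax:
  Base (financial-statement income): 682,000 kr
  Less exemption 92,000 kr → base 590,000 kr
  590,000 kr × 13% = 76,700 kr

Standard income tax:
  247,000 kr × 13% = 32,110 kr
  196,000 kr × 27% = 52,920 kr
  455,000 kr × 31% = 141,050 kr
  → 226,080 kr

226,080 kr > 76,700 kr, so the standard income tax governs.

226,080 kr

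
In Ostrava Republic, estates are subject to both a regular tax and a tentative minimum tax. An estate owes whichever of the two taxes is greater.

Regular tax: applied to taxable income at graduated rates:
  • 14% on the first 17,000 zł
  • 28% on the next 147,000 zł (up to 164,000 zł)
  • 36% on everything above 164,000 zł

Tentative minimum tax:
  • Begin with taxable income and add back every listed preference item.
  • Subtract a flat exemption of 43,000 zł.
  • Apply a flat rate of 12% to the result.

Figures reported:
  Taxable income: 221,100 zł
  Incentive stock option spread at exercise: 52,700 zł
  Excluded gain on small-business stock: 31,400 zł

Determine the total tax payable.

Tentative minimum tax:
  Adjusted income: 221,100 zł + 52,700 zł + 31,400 zł = 305,200 zł
  Less exemption 43,000 zł → base 262,200 zł
  262,200 zł × 12% = 31,464 zł

Regular tax:
  17,000 zł × 14% = 2,380 zł
  147,000 zł × 28% = 41,160 zł
  57,100 zł × 36% = 20,556 zł
  → 64,096 zł

64,096 zł > 31,464 zł, so the regular tax governs.

64,096 zł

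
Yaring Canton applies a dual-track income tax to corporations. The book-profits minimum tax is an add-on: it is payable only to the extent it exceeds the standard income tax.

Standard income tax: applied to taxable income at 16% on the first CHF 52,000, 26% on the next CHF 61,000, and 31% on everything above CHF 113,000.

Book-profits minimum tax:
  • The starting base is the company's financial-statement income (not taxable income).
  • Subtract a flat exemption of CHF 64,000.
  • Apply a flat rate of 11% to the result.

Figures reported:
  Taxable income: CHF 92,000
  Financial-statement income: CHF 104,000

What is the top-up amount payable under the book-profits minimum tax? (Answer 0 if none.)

Book-profits minimum tax:
  Base (financial-statement income): CHF 104,000
  Less exemption CHF 64,000 → base CHF 40,000
  CHF 40,000 × 11% = CHF 4,400

Standard income tax:
  CHF 52,000 × 16% = CHF 8,320
  CHF 40,000 × 26% = CHF 10,400
  → CHF 18,720

CHF 4,400 ≤ CHF 18,720, so no add-on is due.

CHF 0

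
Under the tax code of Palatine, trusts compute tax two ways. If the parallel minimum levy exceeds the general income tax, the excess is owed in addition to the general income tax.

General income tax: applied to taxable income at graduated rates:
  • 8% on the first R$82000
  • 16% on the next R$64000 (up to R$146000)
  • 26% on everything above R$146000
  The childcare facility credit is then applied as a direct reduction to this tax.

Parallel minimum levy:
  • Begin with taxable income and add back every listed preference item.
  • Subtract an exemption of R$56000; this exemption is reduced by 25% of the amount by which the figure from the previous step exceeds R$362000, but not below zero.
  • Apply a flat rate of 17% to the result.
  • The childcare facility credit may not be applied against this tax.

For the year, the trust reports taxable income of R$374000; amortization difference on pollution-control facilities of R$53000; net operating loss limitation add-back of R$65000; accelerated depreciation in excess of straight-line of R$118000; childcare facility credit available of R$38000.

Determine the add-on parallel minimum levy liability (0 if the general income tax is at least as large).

Parallel minimum levy:
  Adjusted income: R$374000 + R$53000 + R$65000 + R$118000 = R$610000
  Exemption: 25% × (R$610000 − R$362000) = R$62000 ≥ R$56000, so the exemption is fully phased out
  Base: R$610000 − R$0 = R$610000
  R$610000 × 17% = R$103700

General income tax:
  R$82000 × 8% = R$6560
  R$64000 × 16% = R$10240
  R$228000 × 26% = R$59280
  → R$76080
  Less childcare facility credit R$38000 → R$38080

Excess of parallel minimum levy over general income tax: R$103700 − R$38080 = R$65620.

R$65620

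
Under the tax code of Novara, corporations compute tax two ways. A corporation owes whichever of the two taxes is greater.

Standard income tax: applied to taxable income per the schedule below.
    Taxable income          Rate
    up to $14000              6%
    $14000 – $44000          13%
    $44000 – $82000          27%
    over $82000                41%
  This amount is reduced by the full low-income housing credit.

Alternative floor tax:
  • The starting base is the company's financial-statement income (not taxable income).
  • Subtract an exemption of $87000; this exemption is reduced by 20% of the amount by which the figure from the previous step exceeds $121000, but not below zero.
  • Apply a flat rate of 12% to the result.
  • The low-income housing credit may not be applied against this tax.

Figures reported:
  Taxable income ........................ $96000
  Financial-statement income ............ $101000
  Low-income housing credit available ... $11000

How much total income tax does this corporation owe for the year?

$9740

Alternative floor tax:
  Base (financial-statement income): $101000
  Exemption: $101000 ≤ $121000, so full $87000 applies
  Base: $101000 − $87000 = $14000
  $14000 × 12% = $1680

Standard income tax:
  $14000 × 6% = $840
  $30000 × 13% = $3900
  $38000 × 27% = $10260
  $14000 × 41% = $5740
  → $20740
  Less low-income housing credit $11000 → $9740

$9740 > $1680, so the standard income tax governs.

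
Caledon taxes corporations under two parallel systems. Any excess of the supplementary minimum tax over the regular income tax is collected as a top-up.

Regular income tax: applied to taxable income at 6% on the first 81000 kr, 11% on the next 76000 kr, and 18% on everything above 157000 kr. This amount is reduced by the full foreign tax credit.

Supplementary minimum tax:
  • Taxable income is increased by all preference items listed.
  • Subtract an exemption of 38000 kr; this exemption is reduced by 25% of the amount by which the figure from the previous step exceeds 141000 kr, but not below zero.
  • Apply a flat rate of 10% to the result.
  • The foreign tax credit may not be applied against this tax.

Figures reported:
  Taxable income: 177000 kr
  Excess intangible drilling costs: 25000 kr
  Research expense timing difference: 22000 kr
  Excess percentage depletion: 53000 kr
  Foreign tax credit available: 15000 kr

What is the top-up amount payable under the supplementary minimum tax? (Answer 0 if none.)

25480 kr

Regular income tax:
  81000 kr × 6% = 4860 kr
  76000 kr × 11% = 8360 kr
  20000 kr × 18% = 3600 kr
  → 16820 kr
  Less foreign tax credit 15000 kr → 1820 kr

Supplementary minimum tax:
  Adjusted income: 177000 kr + 25000 kr + 22000 kr + 53000 kr = 277000 kr
  Exemption: 38000 kr − 25% × (277000 kr − 141000 kr) = 38000 kr − 34000 kr = 4000 kr
  Base: 277000 kr − 4000 kr = 273000 kr
  273000 kr × 10% = 27300 kr

Excess of supplementary minimum tax over regular income tax: 27300 kr − 1820 kr = 25480 kr.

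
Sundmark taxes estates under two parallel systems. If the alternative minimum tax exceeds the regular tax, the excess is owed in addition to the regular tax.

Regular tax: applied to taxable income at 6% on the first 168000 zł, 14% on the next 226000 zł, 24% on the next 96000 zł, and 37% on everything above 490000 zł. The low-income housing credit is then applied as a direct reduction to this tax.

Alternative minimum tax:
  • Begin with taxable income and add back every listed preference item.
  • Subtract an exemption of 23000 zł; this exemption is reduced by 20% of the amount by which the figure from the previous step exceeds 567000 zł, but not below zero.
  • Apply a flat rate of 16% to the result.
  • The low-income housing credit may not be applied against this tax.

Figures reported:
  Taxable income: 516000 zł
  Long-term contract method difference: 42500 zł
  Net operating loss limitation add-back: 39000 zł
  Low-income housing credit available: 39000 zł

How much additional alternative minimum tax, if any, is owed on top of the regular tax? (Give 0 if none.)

57516 zł

Alternative minimum tax:
  Adjusted income: 516000 zł + 42500 zł + 39000 zł = 597500 zł
  Exemption: 23000 zł − 20% × (597500 zł − 567000 zł) = 23000 zł − 6100 zł = 16900 zł
  Base: 597500 zł − 16900 zł = 580600 zł
  580600 zł × 16% = 92896 zł

Regular tax:
  168000 zł × 6% = 10080 zł
  226000 zł × 14% = 31640 zł
  96000 zł × 24% = 23040 zł
  26000 zł × 37% = 9620 zł
  → 74380 zł
  Less low-income housing credit 39000 zł → 35380 zł

Excess of alternative minimum tax over regular tax: 92896 zł − 35380 zł = 57516 zł.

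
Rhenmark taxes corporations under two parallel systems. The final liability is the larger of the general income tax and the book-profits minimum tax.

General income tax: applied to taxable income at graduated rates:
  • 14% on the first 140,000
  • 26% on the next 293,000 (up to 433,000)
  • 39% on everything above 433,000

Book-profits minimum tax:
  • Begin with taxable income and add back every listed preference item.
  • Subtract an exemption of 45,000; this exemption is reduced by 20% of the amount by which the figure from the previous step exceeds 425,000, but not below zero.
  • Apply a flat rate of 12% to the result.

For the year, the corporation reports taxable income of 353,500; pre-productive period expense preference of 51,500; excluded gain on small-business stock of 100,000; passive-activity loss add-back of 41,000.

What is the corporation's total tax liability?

75,110

Book-profits minimum tax:
  Adjusted income: 353,500 + 51,500 + 100,000 + 41,000 = 546,000
  Exemption: 45,000 − 20% × (546,000 − 425,000) = 45,000 − 24,200 = 20,800
  Base: 546,000 − 20,800 = 525,200
  525,200 × 12% = 63,024

General income tax:
  140,000 × 14% = 19,600
  213,500 × 26% = 55,510
  → 75,110

75,110 > 63,024, so the general income tax governs.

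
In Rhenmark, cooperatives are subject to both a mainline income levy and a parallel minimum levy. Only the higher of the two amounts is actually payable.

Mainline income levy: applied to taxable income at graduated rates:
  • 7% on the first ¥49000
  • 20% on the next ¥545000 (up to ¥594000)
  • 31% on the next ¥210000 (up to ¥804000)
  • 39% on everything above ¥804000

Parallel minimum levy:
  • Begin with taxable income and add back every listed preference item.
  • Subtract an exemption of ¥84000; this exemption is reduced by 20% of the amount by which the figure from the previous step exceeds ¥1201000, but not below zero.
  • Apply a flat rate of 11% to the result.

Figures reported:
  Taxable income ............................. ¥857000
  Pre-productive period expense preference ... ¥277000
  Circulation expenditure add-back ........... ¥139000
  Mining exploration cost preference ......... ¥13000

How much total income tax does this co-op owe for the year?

¥198200

Mainline income levy:
  ¥49000 × 7% = ¥3430
  ¥545000 × 20% = ¥109000
  ¥210000 × 31% = ¥65100
  ¥53000 × 39% = ¥20670
  → ¥198200

Parallel minimum levy:
  Adjusted income: ¥857000 + ¥277000 + ¥139000 + ¥13000 = ¥1286000
  Exemption: ¥84000 − 20% × (¥1286000 − ¥1201000) = ¥84000 − ¥17000 = ¥67000
  Base: ¥1286000 − ¥67000 = ¥1219000
  ¥1219000 × 11% = ¥134090

¥198200 > ¥134090, so the mainline income levy governs.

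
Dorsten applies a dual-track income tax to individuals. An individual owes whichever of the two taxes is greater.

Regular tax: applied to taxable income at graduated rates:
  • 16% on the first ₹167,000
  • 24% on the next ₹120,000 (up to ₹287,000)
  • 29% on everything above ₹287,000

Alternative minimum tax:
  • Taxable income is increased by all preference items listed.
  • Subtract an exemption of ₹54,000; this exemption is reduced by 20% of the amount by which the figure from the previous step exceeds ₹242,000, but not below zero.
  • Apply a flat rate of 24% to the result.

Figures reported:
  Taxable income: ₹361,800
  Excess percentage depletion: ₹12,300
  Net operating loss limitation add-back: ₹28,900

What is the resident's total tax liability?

Regular tax:
  ₹167,000 × 16% = ₹26,720
  ₹120,000 × 24% = ₹28,800
  ₹74,800 × 29% = ₹21,692
  → ₹77,212

Alternative minimum tax:
  Adjusted income: ₹361,800 + ₹12,300 + ₹28,900 = ₹403,000
  Exemption: ₹54,000 − 20% × (₹403,000 − ₹242,000) = ₹54,000 − ₹32,200 = ₹21,800
  Base: ₹403,000 − ₹21,800 = ₹381,200
  ₹381,200 × 24% = ₹91,488

₹91,488 > ₹77,212, so the alternative minimum tax is the binding amount.

₹91,488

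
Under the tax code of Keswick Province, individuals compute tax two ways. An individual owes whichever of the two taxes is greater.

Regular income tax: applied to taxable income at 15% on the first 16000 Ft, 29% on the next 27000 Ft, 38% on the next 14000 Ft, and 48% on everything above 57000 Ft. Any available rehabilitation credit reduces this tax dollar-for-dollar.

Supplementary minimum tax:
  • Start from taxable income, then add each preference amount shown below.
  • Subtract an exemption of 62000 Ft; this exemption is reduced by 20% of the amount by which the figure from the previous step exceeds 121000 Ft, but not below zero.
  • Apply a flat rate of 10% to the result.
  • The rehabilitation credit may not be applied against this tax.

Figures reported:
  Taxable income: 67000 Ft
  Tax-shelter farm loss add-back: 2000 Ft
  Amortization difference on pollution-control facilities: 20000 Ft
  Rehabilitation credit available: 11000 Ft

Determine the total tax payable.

9350 Ft

Regular income tax:
  16000 Ft × 15% = 2400 Ft
  27000 Ft × 29% = 7830 Ft
  14000 Ft × 38% = 5320 Ft
  10000 Ft × 48% = 4800 Ft
  → 20350 Ft
  Less rehabilitation credit 11000 Ft → 9350 Ft

Supplementary minimum tax:
  Adjusted income: 67000 Ft + 2000 Ft + 20000 Ft = 89000 Ft
  Exemption: 89000 Ft ≤ 121000 Ft, so full 62000 Ft applies
  Base: 89000 Ft − 62000 Ft = 27000 Ft
  27000 Ft × 10% = 2700 Ft

9350 Ft > 2700 Ft, so the regular income tax governs.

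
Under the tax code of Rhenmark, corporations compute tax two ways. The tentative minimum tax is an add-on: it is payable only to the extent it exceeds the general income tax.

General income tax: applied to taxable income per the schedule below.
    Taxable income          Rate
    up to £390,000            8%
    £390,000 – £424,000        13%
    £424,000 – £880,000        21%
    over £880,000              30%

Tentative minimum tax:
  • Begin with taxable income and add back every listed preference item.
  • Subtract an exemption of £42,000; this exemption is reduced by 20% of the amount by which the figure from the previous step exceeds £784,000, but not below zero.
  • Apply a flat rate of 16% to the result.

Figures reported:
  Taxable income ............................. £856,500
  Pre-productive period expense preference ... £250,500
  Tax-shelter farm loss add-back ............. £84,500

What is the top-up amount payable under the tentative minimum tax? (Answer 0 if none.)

£64,195

Tentative minimum tax:
  Adjusted income: £856,500 + £250,500 + £84,500 = £1,191,500
  Exemption: 20% × (£1,191,500 − £784,000) = £81,500 ≥ £42,000, so the exemption is fully phased out
  Base: £1,191,500 − £0 = £1,191,500
  £1,191,500 × 16% = £190,640

General income tax:
  £390,000 × 8% = £31,200
  £34,000 × 13% = £4,420
  £432,500 × 21% = £90,825
  → £126,445

Excess of tentative minimum tax over general income tax: £190,640 − £126,445 = £64,195.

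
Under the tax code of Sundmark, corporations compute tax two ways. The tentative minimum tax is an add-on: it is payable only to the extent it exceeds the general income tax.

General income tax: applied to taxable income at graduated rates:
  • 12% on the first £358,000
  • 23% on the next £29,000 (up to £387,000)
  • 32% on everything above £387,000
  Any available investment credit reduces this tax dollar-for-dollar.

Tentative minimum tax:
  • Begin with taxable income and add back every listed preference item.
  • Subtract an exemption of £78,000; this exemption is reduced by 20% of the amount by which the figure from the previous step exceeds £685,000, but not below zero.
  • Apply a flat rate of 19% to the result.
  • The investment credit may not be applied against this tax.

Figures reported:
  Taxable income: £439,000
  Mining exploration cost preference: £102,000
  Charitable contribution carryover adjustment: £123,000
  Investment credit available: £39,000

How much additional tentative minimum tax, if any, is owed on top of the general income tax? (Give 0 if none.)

Tentative minimum tax:
  Adjusted income: £439,000 + £102,000 + £123,000 = £664,000
  Exemption: £664,000 ≤ £685,000, so full £78,000 applies
  Base: £664,000 − £78,000 = £586,000
  £586,000 × 19% = £111,340

General income tax:
  £358,000 × 12% = £42,960
  £29,000 × 23% = £6,670
  £52,000 × 32% = £16,640
  → £66,270
  Less investment credit £39,000 → £27,270

Excess of tentative minimum tax over general income tax: £111,340 − £27,270 = £84,070.

£84,070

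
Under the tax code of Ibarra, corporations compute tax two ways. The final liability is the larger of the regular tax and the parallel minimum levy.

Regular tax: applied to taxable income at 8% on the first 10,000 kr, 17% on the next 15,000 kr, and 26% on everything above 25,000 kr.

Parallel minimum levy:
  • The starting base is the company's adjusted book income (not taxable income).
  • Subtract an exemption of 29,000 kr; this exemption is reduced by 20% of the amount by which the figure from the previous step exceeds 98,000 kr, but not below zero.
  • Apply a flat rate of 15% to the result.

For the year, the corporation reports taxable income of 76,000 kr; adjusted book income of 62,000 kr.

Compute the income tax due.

Regular tax:
  10,000 kr × 8% = 800 kr
  15,000 kr × 17% = 2,550 kr
  51,000 kr × 26% = 13,260 kr
  → 16,610 kr

Parallel minimum levy:
  Base (adjusted book income): 62,000 kr
  Exemption: 62,000 kr ≤ 98,000 kr, so full 29,000 kr applies
  Base: 62,000 kr − 29,000 kr = 33,000 kr
  33,000 kr × 15% = 4,950 kr

16,610 kr > 4,950 kr, so the regular tax governs.

16,610 kr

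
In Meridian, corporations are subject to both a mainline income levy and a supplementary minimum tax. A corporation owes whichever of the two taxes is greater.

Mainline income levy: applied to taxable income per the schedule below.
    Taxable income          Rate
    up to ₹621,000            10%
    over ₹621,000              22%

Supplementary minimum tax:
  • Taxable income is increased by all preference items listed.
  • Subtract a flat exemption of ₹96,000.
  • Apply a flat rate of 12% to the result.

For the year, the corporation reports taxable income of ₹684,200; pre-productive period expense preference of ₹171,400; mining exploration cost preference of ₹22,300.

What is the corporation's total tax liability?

Supplementary minimum tax:
  Adjusted income: ₹684,200 + ₹171,400 + ₹22,300 = ₹877,900
  Less exemption ₹96,000 → base ₹781,900
  ₹781,900 × 12% = ₹93,828

Mainline income levy:
  ₹621,000 × 10% = ₹62,100
  ₹63,200 × 22% = ₹13,904
  → ₹76,004

₹93,828 > ₹76,004, so the supplementary minimum tax is the binding amount.

₹93,828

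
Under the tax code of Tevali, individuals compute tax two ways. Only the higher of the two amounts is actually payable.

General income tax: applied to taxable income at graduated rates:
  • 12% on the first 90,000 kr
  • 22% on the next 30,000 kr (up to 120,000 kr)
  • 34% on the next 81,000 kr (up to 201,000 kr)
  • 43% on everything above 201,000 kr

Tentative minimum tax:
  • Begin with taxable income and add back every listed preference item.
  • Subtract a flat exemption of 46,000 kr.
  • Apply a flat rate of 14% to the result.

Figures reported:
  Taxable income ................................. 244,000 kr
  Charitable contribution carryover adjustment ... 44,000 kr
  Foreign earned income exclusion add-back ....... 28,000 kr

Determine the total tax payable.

63,430 kr

Tentative minimum tax:
  Adjusted income: 244,000 kr + 44,000 kr + 28,000 kr = 316,000 kr
  Less exemption 46,000 kr → base 270,000 kr
  270,000 kr × 14% = 37,800 kr

General income tax:
  90,000 kr × 12% = 10,800 kr
  30,000 kr × 22% = 6,600 kr
  81,000 kr × 34% = 27,540 kr
  43,000 kr × 43% = 18,490 kr
  → 63,430 kr

63,430 kr > 37,800 kr, so the general income tax governs.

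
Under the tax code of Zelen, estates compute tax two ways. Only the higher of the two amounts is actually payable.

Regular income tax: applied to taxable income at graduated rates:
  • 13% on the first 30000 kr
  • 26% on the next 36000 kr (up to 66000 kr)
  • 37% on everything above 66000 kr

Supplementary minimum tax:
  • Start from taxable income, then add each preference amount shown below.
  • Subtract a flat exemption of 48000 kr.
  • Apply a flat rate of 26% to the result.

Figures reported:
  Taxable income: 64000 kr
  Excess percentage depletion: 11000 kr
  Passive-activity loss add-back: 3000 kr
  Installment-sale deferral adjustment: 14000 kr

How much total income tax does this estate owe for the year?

12740 kr

Regular income tax:
  30000 kr × 13% = 3900 kr
  34000 kr × 26% = 8840 kr
  → 12740 kr

Supplementary minimum tax:
  Adjusted income: 64000 kr + 11000 kr + 3000 kr + 14000 kr = 92000 kr
  Less exemption 48000 kr → base 44000 kr
  44000 kr × 26% = 11440 kr

12740 kr > 11440 kr, so the regular income tax governs.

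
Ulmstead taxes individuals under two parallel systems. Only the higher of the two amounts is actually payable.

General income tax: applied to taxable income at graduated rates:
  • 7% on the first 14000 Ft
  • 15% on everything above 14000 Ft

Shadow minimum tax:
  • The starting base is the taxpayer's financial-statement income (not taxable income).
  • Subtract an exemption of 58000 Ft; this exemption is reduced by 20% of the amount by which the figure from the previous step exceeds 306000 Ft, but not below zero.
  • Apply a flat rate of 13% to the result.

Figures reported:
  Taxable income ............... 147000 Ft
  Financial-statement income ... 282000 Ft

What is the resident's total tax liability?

General income tax:
  14000 Ft × 7% = 980 Ft
  133000 Ft × 15% = 19950 Ft
  → 20930 Ft

Shadow minimum tax:
  Base (financial-statement income): 282000 Ft
  Exemption: 282000 Ft ≤ 306000 Ft, so full 58000 Ft applies
  Base: 282000 Ft − 58000 Ft = 224000 Ft
  224000 Ft × 13% = 29120 Ft

29120 Ft > 20930 Ft, so the shadow minimum tax is the binding amount.

29120 Ft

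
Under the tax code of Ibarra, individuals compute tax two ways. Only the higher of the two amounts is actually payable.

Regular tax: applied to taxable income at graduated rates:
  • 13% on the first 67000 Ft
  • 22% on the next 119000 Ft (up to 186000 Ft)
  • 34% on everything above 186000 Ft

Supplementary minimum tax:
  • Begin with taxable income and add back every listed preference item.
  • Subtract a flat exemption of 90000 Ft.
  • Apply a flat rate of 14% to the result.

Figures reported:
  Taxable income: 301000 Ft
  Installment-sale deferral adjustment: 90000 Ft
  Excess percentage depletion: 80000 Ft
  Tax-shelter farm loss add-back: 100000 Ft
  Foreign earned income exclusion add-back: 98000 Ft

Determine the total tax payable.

81060 Ft

Regular tax:
  67000 Ft × 13% = 8710 Ft
  119000 Ft × 22% = 26180 Ft
  115000 Ft × 34% = 39100 Ft
  → 73990 Ft

Supplementary minimum tax:
  Adjusted income: 301000 Ft + 90000 Ft + 80000 Ft + 100000 Ft + 98000 Ft = 669000 Ft
  Less exemption 90000 Ft → base 579000 Ft
  579000 Ft × 14% = 81060 Ft

81060 Ft > 73990 Ft, so the supplementary minimum tax is the binding amount.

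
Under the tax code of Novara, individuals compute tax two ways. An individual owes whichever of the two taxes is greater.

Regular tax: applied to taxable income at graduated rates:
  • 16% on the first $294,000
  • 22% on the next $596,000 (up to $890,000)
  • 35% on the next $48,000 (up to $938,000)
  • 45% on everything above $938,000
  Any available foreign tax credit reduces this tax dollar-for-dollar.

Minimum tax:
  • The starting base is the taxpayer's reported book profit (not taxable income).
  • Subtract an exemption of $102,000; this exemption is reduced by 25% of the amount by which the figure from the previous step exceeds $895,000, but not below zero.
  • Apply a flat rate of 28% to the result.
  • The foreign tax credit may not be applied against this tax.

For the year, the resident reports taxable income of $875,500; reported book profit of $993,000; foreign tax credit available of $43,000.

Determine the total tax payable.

$256,340

Minimum tax:
  Base (reported book profit): $993,000
  Exemption: $102,000 − 25% × ($993,000 − $895,000) = $102,000 − $24,500 = $77,500
  Base: $993,000 − $77,500 = $915,500
  $915,500 × 28% = $256,340

Regular tax:
  $294,000 × 16% = $47,040
  $581,500 × 22% = $127,930
  → $174,970
  Less foreign tax credit $43,000 → $131,970

$256,340 > $131,970, so the minimum tax is the binding amount.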